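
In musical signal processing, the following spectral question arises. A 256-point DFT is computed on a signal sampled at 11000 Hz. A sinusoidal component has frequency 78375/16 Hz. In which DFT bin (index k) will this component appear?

DFT frequency resolution = f_s/N = 11000/256 = 1375/32 Hz
Bin index k = f_signal / resolution = 78375/16 / 1375/32 = 114
The signal frequency 78375/16 Hz falls in DFT bin k = 114.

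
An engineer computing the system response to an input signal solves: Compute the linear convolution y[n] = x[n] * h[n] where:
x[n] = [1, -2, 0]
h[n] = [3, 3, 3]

y[n] = sum_k x[k]*h[n-k]. Output length = len(x) + len(h) - 1 = 3 + 3 - 1 = 5.
y[0] = 1*3 = 3
y[1] = -2*3 + 1*3 = -3
y[2] = 0*3 + -2*3 + 1*3 = -3
y[3] = 0*3 + -2*3 = -6
y[4] = 0*3 = 0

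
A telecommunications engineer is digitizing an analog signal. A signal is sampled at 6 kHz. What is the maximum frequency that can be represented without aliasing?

The maximum frequency that can be represented without aliasing
is the Nyquist frequency: f_max = f_s / 2 = 6 kHz / 2 = 3 kHz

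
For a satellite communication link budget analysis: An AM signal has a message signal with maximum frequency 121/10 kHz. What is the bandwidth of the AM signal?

In AM (double-sideband), the bandwidth is twice the message frequency.
BW = 2 * f_m = 2 * 121/10 kHz = 121/5 kHz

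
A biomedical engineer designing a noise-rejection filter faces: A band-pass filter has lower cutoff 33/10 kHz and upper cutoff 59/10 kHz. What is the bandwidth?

Bandwidth = f_high - f_low
= 59/10 kHz - 33/10 kHz = 13/5 kHz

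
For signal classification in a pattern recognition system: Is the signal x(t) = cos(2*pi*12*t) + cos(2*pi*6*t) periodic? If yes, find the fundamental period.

f1 = 12 Hz, f2 = 6 Hz
Period T1 = 1/12, T2 = 1/6
Ratio T1/T2 = 6/12, which is rational.
The signal is periodic with fundamental period T = 1/GCD(12,6) = 1/6 s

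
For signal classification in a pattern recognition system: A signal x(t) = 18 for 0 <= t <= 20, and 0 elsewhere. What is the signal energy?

Energy = integral of |x(t)|^2 dt over the signal duration
= 18^2 * 20 = 324 * 20 = 6480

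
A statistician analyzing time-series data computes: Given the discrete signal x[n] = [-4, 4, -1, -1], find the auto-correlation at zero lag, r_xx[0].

The auto-correlation at zero lag r_xx[0] equals the signal energy.
r_xx[0] = sum of x[n]^2 = (-4)^2 + 4^2 + (-1)^2 + (-1)^2
= 16 + 16 + 1 + 1 = 34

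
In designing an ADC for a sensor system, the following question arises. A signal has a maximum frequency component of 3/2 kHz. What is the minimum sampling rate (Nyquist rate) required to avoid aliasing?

By the Nyquist-Shannon sampling theorem,
the minimum sampling rate (Nyquist rate) must be at least 2 * f_max.
Nyquist rate = 2 * 3/2 kHz = 3 kHz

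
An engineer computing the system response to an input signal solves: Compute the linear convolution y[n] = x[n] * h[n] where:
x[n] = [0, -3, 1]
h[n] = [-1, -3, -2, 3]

y[n] = sum_k x[k]*h[n-k]. Output length = len(x) + len(h) - 1 = 3 + 4 - 1 = 6.
y[0] = 0*-1 = 0
y[1] = -3*-1 + 0*-3 = 3
y[2] = 1*-1 + -3*-3 + 0*-2 = 8
y[3] = 1*-3 + -3*-2 + 0*3 = 3
y[4] = 1*-2 + -3*3 = -11
y[5] = 1*3 = 3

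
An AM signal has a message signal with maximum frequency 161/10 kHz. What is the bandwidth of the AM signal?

In AM (double-sideband), the bandwidth is twice the message frequency.
BW = 2 * f_m = 2 * 161/10 kHz = 161/5 kHz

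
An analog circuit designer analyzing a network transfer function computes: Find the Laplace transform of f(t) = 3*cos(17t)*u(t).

Standard pair: cos(wt)*u(t) <-> s/(s^2+w^2)
With w = 17: L{3*cos(17t)*u(t)} = 3s/(s^2+289)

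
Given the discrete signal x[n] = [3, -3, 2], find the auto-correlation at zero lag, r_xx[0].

The auto-correlation at zero lag r_xx[0] equals the signal energy.
r_xx[0] = sum of x[n]^2 = 3^2 + (-3)^2 + 2^2
= 9 + 9 + 4 = 22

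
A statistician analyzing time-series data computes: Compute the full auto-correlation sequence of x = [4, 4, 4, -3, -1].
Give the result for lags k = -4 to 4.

r_xx[k] = sum_m x[m]*x[m+k], indexed from 0, for k = -4 to 4:
  r_xx[-4] = x[4]*x[0] = -4
  r_xx[-3] = x[3]*x[0] + x[4]*x[1] = -16
  r_xx[-2] = x[2]*x[0] + x[3]*x[1] + x[4]*x[2] = 0
  r_xx[-1] = x[1]*x[0] + x[2]*x[1] + x[3]*x[2] + x[4]*x[3] = 23
  r_xx[0] = x[0]*x[0] + x[1]*x[1] + x[2]*x[2] + x[3]*x[3] + x[4]*x[4] = 58
  r_xx[1] = x[0]*x[1] + x[1]*x[2] + x[2]*x[3] + x[3]*x[4] = 23
  r_xx[2] = x[0]*x[2] + x[1]*x[3] + x[2]*x[4] = 0
  r_xx[3] = x[0]*x[3] + x[1]*x[4] = -16
  r_xx[4] = x[0]*x[4] = -4
r_xx = [-4, -16, 0, 23, 58, 23, 0, -16, -4]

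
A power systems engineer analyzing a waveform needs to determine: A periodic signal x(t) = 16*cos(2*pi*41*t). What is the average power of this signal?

Average power of A*cos(wt) is A^2/2.
P = 16^2 / 2 = 256/2 = 128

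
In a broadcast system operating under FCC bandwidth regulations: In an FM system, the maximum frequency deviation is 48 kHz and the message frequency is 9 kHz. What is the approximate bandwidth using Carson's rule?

Carson's rule: BW = 2*(delta_f + f_m)
= 2*(48 + 9) kHz = 114 kHz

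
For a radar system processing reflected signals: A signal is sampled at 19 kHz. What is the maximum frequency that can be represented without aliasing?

The maximum frequency that can be represented without aliasing
is the Nyquist frequency: f_max = f_s / 2 = 19 kHz / 2 = 19/2 kHz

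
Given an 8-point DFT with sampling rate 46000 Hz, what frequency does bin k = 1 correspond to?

The frequency of DFT bin k is: f_k = k * f_s / N
f_1 = 1 * 46000 / 8 = 5750 Hz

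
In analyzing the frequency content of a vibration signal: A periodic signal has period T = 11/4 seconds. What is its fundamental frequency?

The fundamental frequency is the reciprocal of the period.
f = 1/T = 1/(11/4) = 4/11 Hz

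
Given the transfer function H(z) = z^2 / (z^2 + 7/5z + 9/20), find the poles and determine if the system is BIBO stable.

Poles are roots of the denominator: z^2 + 7/5z + 9/20 = 0.
Quadratic formula: z = [-(7/5) +/- sqrt((7/5)^2 - 4*(9/20))] / 2
Discriminant = 49/25 - 9/5 = 4/25; sqrt = 2/5.
z = (-7/5 +/- 2/5) / 2 => z = -1/2 or z = -9/10.
|p1| = 9/10, |p2| = 1/2.
For BIBO stability, all poles must lie inside the unit circle (|p| < 1).
System is STABLE since both |p| < 1.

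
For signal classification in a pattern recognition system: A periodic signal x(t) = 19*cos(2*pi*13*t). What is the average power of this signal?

Average power of A*cos(wt) is A^2/2.
P = 19^2 / 2 = 361/2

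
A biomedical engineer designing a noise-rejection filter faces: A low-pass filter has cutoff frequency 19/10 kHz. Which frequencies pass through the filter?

A low-pass filter passes all frequencies below the cutoff frequency 19/10 kHz and attenuates higher frequencies.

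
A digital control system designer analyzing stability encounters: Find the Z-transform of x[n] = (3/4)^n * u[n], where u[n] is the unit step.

The Z-transform of a^n * u[n] is z/(z-a) for |z| > |a|.
Here a = 3/4, so X(z) = z/(z - (3/4)) = 4z/(4z - 3)
ROC: |z| > 3/4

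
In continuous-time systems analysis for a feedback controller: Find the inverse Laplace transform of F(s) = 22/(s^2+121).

Standard pair: w/(s^2+w^2) <-> sin(wt)*u(t)
Recognize w^2 = 121, so w = 11; numerator 22 = 2*11.
f(t) = 2*sin(11t)*u(t)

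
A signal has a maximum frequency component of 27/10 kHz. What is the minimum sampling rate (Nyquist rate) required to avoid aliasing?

By the Nyquist-Shannon sampling theorem,
the minimum sampling rate (Nyquist rate) must be at least 2 * f_max.
Nyquist rate = 2 * 27/10 kHz = 27/5 kHz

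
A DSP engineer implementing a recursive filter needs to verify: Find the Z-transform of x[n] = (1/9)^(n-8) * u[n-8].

Time-shifting property: if X(z) = Z{x[n]}, then Z{x[n-d]} = z^(-d) * X(z)
X(z) = z/(z - 1/9) for x[n] = (1/9)^n * u[n]
Z{x[n-8]} = z^(-8) * z/(z - 1/9) = z^(-7)/(z - 1/9)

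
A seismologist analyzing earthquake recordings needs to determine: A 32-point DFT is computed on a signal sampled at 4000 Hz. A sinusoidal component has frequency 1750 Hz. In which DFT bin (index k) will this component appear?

DFT frequency resolution = f_s/N = 4000/32 = 125 Hz
Bin index k = f_signal / resolution = 1750 / 125 = 14
The signal frequency 1750 Hz falls in DFT bin k = 14.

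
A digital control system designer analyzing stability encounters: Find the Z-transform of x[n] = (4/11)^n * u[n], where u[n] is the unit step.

The Z-transform of a^n * u[n] is z/(z-a) for |z| > |a|.
Here a = 4/11, so X(z) = z/(z - (4/11)) = 11z/(11z - 4)
ROC: |z| > 4/11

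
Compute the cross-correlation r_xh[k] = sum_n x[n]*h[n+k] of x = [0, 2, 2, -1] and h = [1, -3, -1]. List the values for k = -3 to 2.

Both sequences indexed from 0 and zero outside their support.
Lags with overlap: k = -3 to 2.
  r_xh[-3] = x[3]*h[0] = -1
  r_xh[-2] = x[2]*h[0] + x[3]*h[1] = 5
  r_xh[-1] = x[1]*h[0] + x[2]*h[1] + x[3]*h[2] = -3
  r_xh[0] = x[0]*h[0] + x[1]*h[1] + x[2]*h[2] = -8
  r_xh[1] = x[0]*h[1] + x[1]*h[2] = -2
  r_xh[2] = x[0]*h[2] = 0
r_xh = [-1, 5, -3, -8, -2, 0] (for k = -3, ..., 2)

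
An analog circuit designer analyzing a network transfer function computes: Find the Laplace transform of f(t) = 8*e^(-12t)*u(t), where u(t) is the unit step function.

Standard Laplace transform pair:
e^(-at)*u(t) <-> 1/(s+a)
With a = 12: L{8*e^(-12t)*u(t)} = 8/(s+12), ROC: Re(s) > -12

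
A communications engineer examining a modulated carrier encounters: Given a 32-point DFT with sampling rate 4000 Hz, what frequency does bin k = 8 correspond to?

The frequency of DFT bin k is: f_k = k * f_s / N
f_8 = 8 * 4000 / 32 = 1000 Hz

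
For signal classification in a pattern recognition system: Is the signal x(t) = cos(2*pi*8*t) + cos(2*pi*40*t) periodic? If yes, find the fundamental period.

f1 = 8 Hz, f2 = 40 Hz
Period T1 = 1/8, T2 = 1/40
Ratio T1/T2 = 40/8, which is rational.
The signal is periodic with fundamental period T = 1/GCD(8,40) = 1/8 s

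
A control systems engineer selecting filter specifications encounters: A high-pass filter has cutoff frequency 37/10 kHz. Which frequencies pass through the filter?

A high-pass filter passes all frequencies above the cutoff frequency 37/10 kHz and attenuates lower frequencies.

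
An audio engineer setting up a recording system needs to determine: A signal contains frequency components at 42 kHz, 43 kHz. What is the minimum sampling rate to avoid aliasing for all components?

The highest frequency component is f_max = 43 kHz.
Nyquist rate = 2 * f_max = 2 * 43 kHz = 86 kHz.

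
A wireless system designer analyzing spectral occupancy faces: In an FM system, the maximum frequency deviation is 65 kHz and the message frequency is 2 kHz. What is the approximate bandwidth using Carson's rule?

Carson's rule: BW = 2*(delta_f + f_m)
= 2*(65 + 2) kHz = 134 kHz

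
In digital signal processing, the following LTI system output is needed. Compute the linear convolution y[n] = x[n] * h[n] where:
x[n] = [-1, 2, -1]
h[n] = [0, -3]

y[n] = sum_k x[k]*h[n-k]. Output length = len(x) + len(h) - 1 = 3 + 2 - 1 = 4.
y[0] = -1*0 = 0
y[1] = 2*0 + -1*-3 = 3
y[2] = -1*0 + 2*-3 = -6
y[3] = -1*-3 = 3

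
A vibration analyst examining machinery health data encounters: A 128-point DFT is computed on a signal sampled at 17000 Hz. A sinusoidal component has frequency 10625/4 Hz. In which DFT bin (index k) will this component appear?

DFT frequency resolution = f_s/N = 17000/128 = 2125/16 Hz
Bin index k = f_signal / resolution = 10625/4 / 2125/16 = 20
The signal frequency 10625/4 Hz falls in DFT bin k = 20.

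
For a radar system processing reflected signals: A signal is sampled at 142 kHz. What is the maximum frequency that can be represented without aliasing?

The maximum frequency that can be represented without aliasing
is the Nyquist frequency: f_max = f_s / 2 = 142 kHz / 2 = 71 kHz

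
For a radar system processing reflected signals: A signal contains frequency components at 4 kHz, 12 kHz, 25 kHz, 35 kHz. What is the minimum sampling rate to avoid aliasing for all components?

The highest frequency component is f_max = 35 kHz.
Nyquist rate = 2 * f_max = 2 * 35 kHz = 70 kHz.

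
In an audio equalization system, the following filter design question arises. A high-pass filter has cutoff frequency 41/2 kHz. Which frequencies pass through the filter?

A high-pass filter passes all frequencies above the cutoff frequency 41/2 kHz and attenuates lower frequencies.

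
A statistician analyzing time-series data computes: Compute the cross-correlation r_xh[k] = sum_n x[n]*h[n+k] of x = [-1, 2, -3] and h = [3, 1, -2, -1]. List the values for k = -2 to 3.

Both sequences indexed from 0 and zero outside their support.
Lags with overlap: k = -2 to 3.
  r_xh[-2] = x[2]*h[0] = -9
  r_xh[-1] = x[1]*h[0] + x[2]*h[1] = 3
  r_xh[0] = x[0]*h[0] + x[1]*h[1] + x[2]*h[2] = 5
  r_xh[1] = x[0]*h[1] + x[1]*h[2] + x[2]*h[3] = -2
  r_xh[2] = x[0]*h[2] + x[1]*h[3] = 0
  r_xh[3] = x[0]*h[3] = 1
r_xh = [-9, 3, 5, -2, 0, 1] (for k = -2, ..., 3)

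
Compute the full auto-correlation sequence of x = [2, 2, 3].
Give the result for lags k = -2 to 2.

r_xx[k] = sum_m x[m]*x[m+k], indexed from 0, for k = -2 to 2:
  r_xx[-2] = x[2]*x[0] = 6
  r_xx[-1] = x[1]*x[0] + x[2]*x[1] = 10
  r_xx[0] = x[0]*x[0] + x[1]*x[1] + x[2]*x[2] = 17
  r_xx[1] = x[0]*x[1] + x[1]*x[2] = 10
  r_xx[2] = x[0]*x[2] = 6
r_xx = [6, 10, 17, 10, 6]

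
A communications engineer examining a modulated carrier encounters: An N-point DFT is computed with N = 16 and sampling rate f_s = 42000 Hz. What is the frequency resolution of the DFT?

DFT frequency resolution = f_s / N
= 42000 / 16 = 2625 Hz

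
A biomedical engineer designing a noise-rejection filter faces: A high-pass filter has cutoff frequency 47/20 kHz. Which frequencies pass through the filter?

A high-pass filter passes all frequencies above the cutoff frequency 47/20 kHz and attenuates lower frequencies.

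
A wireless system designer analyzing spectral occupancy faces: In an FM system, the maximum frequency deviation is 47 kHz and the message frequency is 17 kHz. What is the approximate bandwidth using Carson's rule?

Carson's rule: BW = 2*(delta_f + f_m)
= 2*(47 + 17) kHz = 128 kHz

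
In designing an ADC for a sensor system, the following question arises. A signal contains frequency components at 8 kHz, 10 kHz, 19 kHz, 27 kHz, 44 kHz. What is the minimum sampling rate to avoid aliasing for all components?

The highest frequency component is f_max = 44 kHz.
Nyquist rate = 2 * f_max = 2 * 44 kHz = 88 kHz.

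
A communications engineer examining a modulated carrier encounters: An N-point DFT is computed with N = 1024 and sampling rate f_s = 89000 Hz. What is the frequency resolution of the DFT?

DFT frequency resolution = f_s / N
= 89000 / 1024 = 11125/128 Hz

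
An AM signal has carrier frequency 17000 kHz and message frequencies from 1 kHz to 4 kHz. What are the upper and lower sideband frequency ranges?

Upper sideband (USB) = fc + [fm_low, fm_high] = 17000 + [1, 4] = [17001, 17004] kHz
Lower sideband (LSB) = fc - [fm_high, fm_low] = 17000 - [4, 1] = [16996, 16999] kHz
Total occupied spectrum: 16996 kHz to 17004 kHz (plus carrier at 17000 kHz)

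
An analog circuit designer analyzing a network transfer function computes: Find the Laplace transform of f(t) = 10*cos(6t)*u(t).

Standard pair: cos(wt)*u(t) <-> s/(s^2+w^2)
With w = 6: L{10*cos(6t)*u(t)} = 10s/(s^2+36)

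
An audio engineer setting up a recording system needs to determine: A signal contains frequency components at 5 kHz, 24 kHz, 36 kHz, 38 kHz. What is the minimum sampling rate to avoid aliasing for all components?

The highest frequency component is f_max = 38 kHz.
Nyquist rate = 2 * f_max = 2 * 38 kHz = 76 kHz.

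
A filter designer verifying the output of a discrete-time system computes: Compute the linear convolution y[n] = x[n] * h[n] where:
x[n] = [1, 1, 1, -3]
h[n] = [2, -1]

y[n] = sum_k x[k]*h[n-k]. Output length = len(x) + len(h) - 1 = 4 + 2 - 1 = 5.
y[0] = 1*2 = 2
y[1] = 1*2 + 1*-1 = 1
y[2] = 1*2 + 1*-1 = 1
y[3] = -3*2 + 1*-1 = -7
y[4] = -3*-1 = 3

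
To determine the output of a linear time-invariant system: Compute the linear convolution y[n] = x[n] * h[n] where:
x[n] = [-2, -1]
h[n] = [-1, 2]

y[n] = sum_k x[k]*h[n-k]. Output length = len(x) + len(h) - 1 = 2 + 2 - 1 = 3.
y[0] = -2*-1 = 2
y[1] = -1*-1 + -2*2 = -3
y[2] = -1*2 = -2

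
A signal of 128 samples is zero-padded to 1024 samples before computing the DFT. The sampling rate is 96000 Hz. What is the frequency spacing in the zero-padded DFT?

Original DFT: N = 128, resolution = f_s/N = 96000/128 = 750 Hz
Zero-padded DFT: N = 1024, resolution = f_s/N = 96000/1024 = 375/4 Hz
Zero-padding interpolates the spectrum (finer frequency grid)
but does NOT improve the true spectral resolution (ability to resolve close frequencies).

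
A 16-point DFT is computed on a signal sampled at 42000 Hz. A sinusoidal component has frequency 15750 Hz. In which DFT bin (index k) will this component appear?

DFT frequency resolution = f_s/N = 42000/16 = 2625 Hz
Bin index k = f_signal / resolution = 15750 / 2625 = 6
The signal frequency 15750 Hz falls in DFT bin k = 6.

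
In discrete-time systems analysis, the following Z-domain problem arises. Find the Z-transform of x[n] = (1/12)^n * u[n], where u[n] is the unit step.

The Z-transform of a^n * u[n] is z/(z-a) for |z| > |a|.
Here a = 1/12, so X(z) = z/(z - (1/12)) = 12z/(12z - 1)
ROC: |z| > 1/12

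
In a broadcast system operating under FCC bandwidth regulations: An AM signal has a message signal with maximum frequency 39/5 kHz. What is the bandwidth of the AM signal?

In AM (double-sideband), the bandwidth is twice the message frequency.
BW = 2 * f_m = 2 * 39/5 kHz = 78/5 kHz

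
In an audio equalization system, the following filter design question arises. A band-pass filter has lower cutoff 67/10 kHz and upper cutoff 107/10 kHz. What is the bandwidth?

Bandwidth = f_high - f_low
= 107/10 kHz - 67/10 kHz = 4 kHz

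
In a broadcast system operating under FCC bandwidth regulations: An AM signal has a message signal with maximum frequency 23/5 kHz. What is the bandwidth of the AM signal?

In AM (double-sideband), the bandwidth is twice the message frequency.
BW = 2 * f_m = 2 * 23/5 kHz = 46/5 kHz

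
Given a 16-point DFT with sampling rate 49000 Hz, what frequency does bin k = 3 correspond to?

The frequency of DFT bin k is: f_k = k * f_s / N
f_3 = 3 * 49000 / 16 = 18375/2 Hz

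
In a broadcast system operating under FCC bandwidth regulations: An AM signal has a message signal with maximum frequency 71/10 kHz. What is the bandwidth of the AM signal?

In AM (double-sideband), the bandwidth is twice the message frequency.
BW = 2 * f_m = 2 * 71/10 kHz = 71/5 kHz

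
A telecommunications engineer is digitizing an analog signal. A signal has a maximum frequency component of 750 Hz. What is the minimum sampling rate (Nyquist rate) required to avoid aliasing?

By the Nyquist-Shannon sampling theorem,
the minimum sampling rate (Nyquist rate) must be at least 2 * f_max.
Nyquist rate = 2 * 750 Hz = 1500 Hz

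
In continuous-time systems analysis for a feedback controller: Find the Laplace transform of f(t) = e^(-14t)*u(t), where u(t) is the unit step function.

Standard Laplace transform pair:
e^(-at)*u(t) <-> 1/(s+a)
With a = 14: L{e^(-14t)*u(t)} = 1/(s+14), ROC: Re(s) > -14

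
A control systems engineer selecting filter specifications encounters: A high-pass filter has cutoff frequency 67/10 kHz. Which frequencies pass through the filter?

A high-pass filter passes all frequencies above the cutoff frequency 67/10 kHz and attenuates lower frequencies.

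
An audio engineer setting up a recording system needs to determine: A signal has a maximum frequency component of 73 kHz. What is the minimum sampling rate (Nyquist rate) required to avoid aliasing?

By the Nyquist-Shannon sampling theorem,
the minimum sampling rate (Nyquist rate) must be at least 2 * f_max.
Nyquist rate = 2 * 73 kHz = 146 kHz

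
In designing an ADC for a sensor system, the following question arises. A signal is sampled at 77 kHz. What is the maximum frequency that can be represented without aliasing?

The maximum frequency that can be represented without aliasing
is the Nyquist frequency: f_max = f_s / 2 = 77 kHz / 2 = 77/2 kHz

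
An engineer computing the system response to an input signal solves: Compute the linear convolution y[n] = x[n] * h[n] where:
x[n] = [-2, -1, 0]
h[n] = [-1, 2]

y[n] = sum_k x[k]*h[n-k]. Output length = len(x) + len(h) - 1 = 3 + 2 - 1 = 4.
y[0] = -2*-1 = 2
y[1] = -1*-1 + -2*2 = -3
y[2] = 0*-1 + -1*2 = -2
y[3] = 0*2 = 0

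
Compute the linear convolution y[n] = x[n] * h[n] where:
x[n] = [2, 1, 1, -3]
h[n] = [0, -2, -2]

y[n] = sum_k x[k]*h[n-k]. Output length = len(x) + len(h) - 1 = 4 + 3 - 1 = 6.
y[0] = 2*0 = 0
y[1] = 1*0 + 2*-2 = -4
y[2] = 1*0 + 1*-2 + 2*-2 = -6
y[3] = -3*0 + 1*-2 + 1*-2 = -4
y[4] = -3*-2 + 1*-2 = 4
y[5] = -3*-2 = 6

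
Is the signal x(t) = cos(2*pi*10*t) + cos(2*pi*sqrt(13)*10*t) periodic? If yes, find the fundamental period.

f1 = 10 Hz, f2 = 10*sqrt(13) Hz
Ratio f2/f1 = sqrt(13), which is irrational.
Since the frequency ratio is irrational, no common period exists.
The signal is not periodic.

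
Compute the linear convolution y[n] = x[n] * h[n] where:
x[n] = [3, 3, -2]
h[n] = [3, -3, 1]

y[n] = sum_k x[k]*h[n-k]. Output length = len(x) + len(h) - 1 = 3 + 3 - 1 = 5.
y[0] = 3*3 = 9
y[1] = 3*3 + 3*-3 = 0
y[2] = -2*3 + 3*-3 + 3*1 = -12
y[3] = -2*-3 + 3*1 = 9
y[4] = -2*1 = -2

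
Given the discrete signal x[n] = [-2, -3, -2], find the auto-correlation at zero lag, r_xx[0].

The auto-correlation at zero lag r_xx[0] equals the signal energy.
r_xx[0] = sum of x[n]^2 = (-2)^2 + (-3)^2 + (-2)^2
= 4 + 9 + 4 = 17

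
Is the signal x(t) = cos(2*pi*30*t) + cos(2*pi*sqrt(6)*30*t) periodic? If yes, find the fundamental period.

f1 = 30 Hz, f2 = 30*sqrt(6) Hz
Ratio f2/f1 = sqrt(6), which is irrational.
Since the frequency ratio is irrational, no common period exists.
The signal is not periodic.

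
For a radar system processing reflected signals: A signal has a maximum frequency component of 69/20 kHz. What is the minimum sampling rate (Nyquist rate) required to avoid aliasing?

By the Nyquist-Shannon sampling theorem,
the minimum sampling rate (Nyquist rate) must be at least 2 * f_max.
Nyquist rate = 2 * 69/20 kHz = 69/10 kHz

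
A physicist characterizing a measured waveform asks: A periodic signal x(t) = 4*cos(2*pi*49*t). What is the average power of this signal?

Average power of A*cos(wt) is A^2/2.
P = 4^2 / 2 = 16/2 = 8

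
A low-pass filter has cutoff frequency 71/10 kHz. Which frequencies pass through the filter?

A low-pass filter passes all frequencies below the cutoff frequency 71/10 kHz and attenuates higher frequencies.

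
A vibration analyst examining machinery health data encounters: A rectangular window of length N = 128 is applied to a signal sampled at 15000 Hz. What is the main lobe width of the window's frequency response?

For a rectangular window of length N,
the main lobe width in frequency is 2*f_s/N.
= 2*15000/128 = 1875/8 Hz
This determines the minimum frequency separation for resolving two sinusoids.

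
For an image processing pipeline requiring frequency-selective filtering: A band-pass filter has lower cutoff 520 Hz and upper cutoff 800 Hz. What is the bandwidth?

Bandwidth = f_high - f_low
= 800 Hz - 520 Hz = 280 Hz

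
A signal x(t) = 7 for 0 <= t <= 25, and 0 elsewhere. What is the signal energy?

Energy = integral of |x(t)|^2 dt over the signal duration
= 7^2 * 25 = 49 * 25 = 1225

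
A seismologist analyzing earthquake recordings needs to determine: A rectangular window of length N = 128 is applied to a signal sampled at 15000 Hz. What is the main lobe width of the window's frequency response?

For a rectangular window of length N,
the main lobe width in frequency is 2*f_s/N.
= 2*15000/128 = 1875/8 Hz
This determines the minimum frequency separation for resolving two sinusoids.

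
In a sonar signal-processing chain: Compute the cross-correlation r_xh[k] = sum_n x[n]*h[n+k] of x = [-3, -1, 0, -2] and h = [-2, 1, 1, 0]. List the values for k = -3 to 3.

Both sequences indexed from 0 and zero outside their support.
Lags with overlap: k = -3 to 3.
  r_xh[-3] = x[3]*h[0] = 4
  r_xh[-2] = x[2]*h[0] + x[3]*h[1] = -2
  r_xh[-1] = x[1]*h[0] + x[2]*h[1] + x[3]*h[2] = 0
  r_xh[0] = x[0]*h[0] + x[1]*h[1] + x[2]*h[2] + x[3]*h[3] = 5
  r_xh[1] = x[0]*h[1] + x[1]*h[2] + x[2]*h[3] = -4
  r_xh[2] = x[0]*h[2] + x[1]*h[3] = -3
  r_xh[3] = x[0]*h[3] = 0
r_xh = [4, -2, 0, 5, -4, -3, 0] (for k = -3, ..., 3)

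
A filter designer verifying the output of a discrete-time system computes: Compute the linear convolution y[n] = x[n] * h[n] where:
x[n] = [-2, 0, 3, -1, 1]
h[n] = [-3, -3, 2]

y[n] = sum_k x[k]*h[n-k]. Output length = len(x) + len(h) - 1 = 5 + 3 - 1 = 7.
y[0] = -2*-3 = 6
y[1] = 0*-3 + -2*-3 = 6
y[2] = 3*-3 + 0*-3 + -2*2 = -13
y[3] = -1*-3 + 3*-3 + 0*2 = -6
y[4] = 1*-3 + -1*-3 + 3*2 = 6
y[5] = 1*-3 + -1*2 = -5
y[6] = 1*2 = 2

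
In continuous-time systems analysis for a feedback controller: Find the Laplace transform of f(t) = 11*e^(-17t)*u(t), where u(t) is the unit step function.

Standard Laplace transform pair:
e^(-at)*u(t) <-> 1/(s+a)
With a = 17: L{11*e^(-17t)*u(t)} = 11/(s+17), ROC: Re(s) > -17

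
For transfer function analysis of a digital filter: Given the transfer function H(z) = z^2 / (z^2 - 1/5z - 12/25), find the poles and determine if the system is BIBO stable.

Poles are roots of the denominator: z^2 - 1/5z - 12/25 = 0.
Quadratic formula: z = [-(-1/5) +/- sqrt((-1/5)^2 - 4*(-12/25))] / 2
Discriminant = 1/25 + 48/25 = 49/25; sqrt = 7/5.
z = (1/5 +/- 7/5) / 2 => z = 4/5 or z = -3/5.
|p1| = 3/5, |p2| = 4/5.
For BIBO stability, all poles must lie inside the unit circle (|p| < 1).
System is STABLE since both |p| < 1.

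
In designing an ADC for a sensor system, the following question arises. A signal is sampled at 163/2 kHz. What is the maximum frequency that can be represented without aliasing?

The maximum frequency that can be represented without aliasing
is the Nyquist frequency: f_max = f_s / 2 = 163/2 kHz / 2 = 163/4 kHz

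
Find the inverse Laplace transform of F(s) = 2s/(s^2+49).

Standard pair: s/(s^2+w^2) <-> cos(wt)*u(t)
With k=2, w=7: f(t) = 2*cos(7t)*u(t)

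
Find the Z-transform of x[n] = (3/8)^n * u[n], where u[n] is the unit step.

The Z-transform of a^n * u[n] is z/(z-a) for |z| > |a|.
Here a = 3/8, so X(z) = z/(z - (3/8)) = 8z/(8z - 3)
ROC: |z| > 3/8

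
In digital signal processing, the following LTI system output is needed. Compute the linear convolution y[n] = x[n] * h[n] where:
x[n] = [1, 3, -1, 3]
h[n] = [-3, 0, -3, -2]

y[n] = sum_k x[k]*h[n-k]. Output length = len(x) + len(h) - 1 = 4 + 4 - 1 = 7.
y[0] = 1*-3 = -3
y[1] = 3*-3 + 1*0 = -9
y[2] = -1*-3 + 3*0 + 1*-3 = 0
y[3] = 3*-3 + -1*0 + 3*-3 + 1*-2 = -20
y[4] = 3*0 + -1*-3 + 3*-2 = -3
y[5] = 3*-3 + -1*-2 = -7
y[6] = 3*-2 = -6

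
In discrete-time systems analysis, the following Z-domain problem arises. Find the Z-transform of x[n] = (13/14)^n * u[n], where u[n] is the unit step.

The Z-transform of a^n * u[n] is z/(z-a) for |z| > |a|.
Here a = 13/14, so X(z) = z/(z - (13/14)) = 14z/(14z - 13)
ROC: |z| > 13/14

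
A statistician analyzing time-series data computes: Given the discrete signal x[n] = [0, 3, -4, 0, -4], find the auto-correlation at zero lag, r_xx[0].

The auto-correlation at zero lag r_xx[0] equals the signal energy.
r_xx[0] = sum of x[n]^2 = 0^2 + 3^2 + (-4)^2 + 0^2 + (-4)^2
= 0 + 9 + 16 + 0 + 16 = 41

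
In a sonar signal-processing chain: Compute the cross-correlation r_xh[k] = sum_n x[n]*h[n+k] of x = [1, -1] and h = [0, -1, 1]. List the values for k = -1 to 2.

Both sequences indexed from 0 and zero outside their support.
Lags with overlap: k = -1 to 2.
  r_xh[-1] = x[1]*h[0] = 0
  r_xh[0] = x[0]*h[0] + x[1]*h[1] = 1
  r_xh[1] = x[0]*h[1] + x[1]*h[2] = -2
  r_xh[2] = x[0]*h[2] = 1
r_xh = [0, 1, -2, 1] (for k = -1, ..., 2)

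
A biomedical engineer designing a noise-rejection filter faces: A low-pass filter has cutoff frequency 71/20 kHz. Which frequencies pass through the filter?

A low-pass filter passes all frequencies below the cutoff frequency 71/20 kHz and attenuates higher frequencies.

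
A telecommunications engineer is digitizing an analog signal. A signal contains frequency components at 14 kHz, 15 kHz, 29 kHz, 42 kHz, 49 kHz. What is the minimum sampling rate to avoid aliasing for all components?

The highest frequency component is f_max = 49 kHz.
Nyquist rate = 2 * f_max = 2 * 49 kHz = 98 kHz.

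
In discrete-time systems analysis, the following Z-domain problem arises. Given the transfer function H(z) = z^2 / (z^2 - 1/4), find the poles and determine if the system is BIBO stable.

Poles are roots of the denominator: z^2 - 1/4 = 0.
Quadratic formula: z = [-(0) +/- sqrt((0)^2 - 4*(-1/4))] / 2
Discriminant = 0 + 1 = 1; sqrt = 1.
z = (0 +/- 1) / 2 => z = 1/2 or z = -1/2.
|p1| = 1/2, |p2| = 1/2.
For BIBO stability, all poles must lie inside the unit circle (|p| < 1).
System is STABLE since both |p| < 1.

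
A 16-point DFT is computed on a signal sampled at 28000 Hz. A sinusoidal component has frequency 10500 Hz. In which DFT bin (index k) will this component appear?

DFT frequency resolution = f_s/N = 28000/16 = 1750 Hz
Bin index k = f_signal / resolution = 10500 / 1750 = 6
The signal frequency 10500 Hz falls in DFT bin k = 6.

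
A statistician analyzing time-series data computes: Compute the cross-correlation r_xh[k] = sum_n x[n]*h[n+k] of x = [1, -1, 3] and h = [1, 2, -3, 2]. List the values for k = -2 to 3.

Both sequences indexed from 0 and zero outside their support.
Lags with overlap: k = -2 to 3.
  r_xh[-2] = x[2]*h[0] = 3
  r_xh[-1] = x[1]*h[0] + x[2]*h[1] = 5
  r_xh[0] = x[0]*h[0] + x[1]*h[1] + x[2]*h[2] = -10
  r_xh[1] = x[0]*h[1] + x[1]*h[2] + x[2]*h[3] = 11
  r_xh[2] = x[0]*h[2] + x[1]*h[3] = -5
  r_xh[3] = x[0]*h[3] = 2
r_xh = [3, 5, -10, 11, -5, 2] (for k = -2, ..., 3)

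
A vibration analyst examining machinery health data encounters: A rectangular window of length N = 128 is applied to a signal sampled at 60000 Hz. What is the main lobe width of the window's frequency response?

For a rectangular window of length N,
the main lobe width in frequency is 2*f_s/N.
= 2*60000/128 = 1875/2 Hz
This determines the minimum frequency separation for resolving two sinusoids.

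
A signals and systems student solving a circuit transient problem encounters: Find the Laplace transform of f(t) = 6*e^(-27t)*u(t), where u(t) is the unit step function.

Standard Laplace transform pair:
e^(-at)*u(t) <-> 1/(s+a)
With a = 27: L{6*e^(-27t)*u(t)} = 6/(s+27), ROC: Re(s) > -27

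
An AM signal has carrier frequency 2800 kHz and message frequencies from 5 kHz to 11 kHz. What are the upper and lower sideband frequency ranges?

Upper sideband (USB) = fc + [fm_low, fm_high] = 2800 + [5, 11] = [2805, 2811] kHz
Lower sideband (LSB) = fc - [fm_high, fm_low] = 2800 - [11, 5] = [2789, 2795] kHz
Total occupied spectrum: 2789 kHz to 2811 kHz (plus carrier at 2800 kHz)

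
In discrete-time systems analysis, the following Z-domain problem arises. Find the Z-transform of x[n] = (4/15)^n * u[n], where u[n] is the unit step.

The Z-transform of a^n * u[n] is z/(z-a) for |z| > |a|.
Here a = 4/15, so X(z) = z/(z - (4/15)) = 15z/(15z - 4)
ROC: |z| > 4/15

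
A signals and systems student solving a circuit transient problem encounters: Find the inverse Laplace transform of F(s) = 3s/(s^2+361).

Standard pair: s/(s^2+w^2) <-> cos(wt)*u(t)
With k=3, w=19: f(t) = 3*cos(19t)*u(t)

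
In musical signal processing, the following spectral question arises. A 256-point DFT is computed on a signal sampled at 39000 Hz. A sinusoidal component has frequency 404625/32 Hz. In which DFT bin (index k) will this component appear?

DFT frequency resolution = f_s/N = 39000/256 = 4875/32 Hz
Bin index k = f_signal / resolution = 404625/32 / 4875/32 = 83
The signal frequency 404625/32 Hz falls in DFT bin k = 83.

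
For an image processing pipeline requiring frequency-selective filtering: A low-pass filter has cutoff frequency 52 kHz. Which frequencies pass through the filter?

A low-pass filter passes all frequencies below the cutoff frequency 52 kHz and attenuates higher frequencies.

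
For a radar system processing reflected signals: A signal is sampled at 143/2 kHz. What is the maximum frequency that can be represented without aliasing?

The maximum frequency that can be represented without aliasing
is the Nyquist frequency: f_max = f_s / 2 = 143/2 kHz / 2 = 143/4 kHz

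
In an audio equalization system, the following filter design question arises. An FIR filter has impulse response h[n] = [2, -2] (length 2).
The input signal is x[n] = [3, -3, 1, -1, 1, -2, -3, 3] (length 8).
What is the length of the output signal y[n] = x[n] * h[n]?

For linear convolution, the output length is:
len(y) = len(x) + len(h) - 1 = 8 + 2 - 1 = 9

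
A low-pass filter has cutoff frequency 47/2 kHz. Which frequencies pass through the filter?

A low-pass filter passes all frequencies below the cutoff frequency 47/2 kHz and attenuates higher frequencies.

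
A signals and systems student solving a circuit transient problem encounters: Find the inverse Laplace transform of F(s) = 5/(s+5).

Standard pair: k/(s+a) <-> k*e^(-at)*u(t)
With k=5, a=5: f(t) = 5*e^(-5t)*u(t)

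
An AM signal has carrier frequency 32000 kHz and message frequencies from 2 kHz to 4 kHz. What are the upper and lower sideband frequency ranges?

Upper sideband (USB) = fc + [fm_low, fm_high] = 32000 + [2, 4] = [32002, 32004] kHz
Lower sideband (LSB) = fc - [fm_high, fm_low] = 32000 - [4, 2] = [31996, 31998] kHz
Total occupied spectrum: 31996 kHz to 32004 kHz (plus carrier at 32000 kHz)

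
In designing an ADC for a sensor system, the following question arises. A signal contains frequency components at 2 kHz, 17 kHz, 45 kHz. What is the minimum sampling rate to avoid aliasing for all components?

The highest frequency component is f_max = 45 kHz.
Nyquist rate = 2 * f_max = 2 * 45 kHz = 90 kHz.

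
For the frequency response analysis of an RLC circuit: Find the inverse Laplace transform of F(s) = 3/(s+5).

Standard pair: k/(s+a) <-> k*e^(-at)*u(t)
With k=3, a=5: f(t) = 3*e^(-5t)*u(t)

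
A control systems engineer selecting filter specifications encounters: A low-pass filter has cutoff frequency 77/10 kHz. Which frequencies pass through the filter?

A low-pass filter passes all frequencies below the cutoff frequency 77/10 kHz and attenuates higher frequencies.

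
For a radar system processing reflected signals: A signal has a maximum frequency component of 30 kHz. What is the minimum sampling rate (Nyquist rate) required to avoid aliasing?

By the Nyquist-Shannon sampling theorem,
the minimum sampling rate (Nyquist rate) must be at least 2 * f_max.
Nyquist rate = 2 * 30 kHz = 60 kHz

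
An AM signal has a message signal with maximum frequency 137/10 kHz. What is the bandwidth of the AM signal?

In AM (double-sideband), the bandwidth is twice the message frequency.
BW = 2 * f_m = 2 * 137/10 kHz = 137/5 kHz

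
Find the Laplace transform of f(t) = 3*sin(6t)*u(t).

Standard pair: sin(wt)*u(t) <-> w/(s^2+w^2)
With w = 6: L{3*sin(6t)*u(t)} = 18/(s^2+36)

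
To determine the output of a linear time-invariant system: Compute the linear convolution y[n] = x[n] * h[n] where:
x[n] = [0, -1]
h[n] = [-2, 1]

y[n] = sum_k x[k]*h[n-k]. Output length = len(x) + len(h) - 1 = 2 + 2 - 1 = 3.
y[0] = 0*-2 = 0
y[1] = -1*-2 + 0*1 = 2
y[2] = -1*1 = -1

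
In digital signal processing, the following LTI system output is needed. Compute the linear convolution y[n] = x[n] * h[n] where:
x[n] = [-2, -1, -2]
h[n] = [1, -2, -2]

y[n] = sum_k x[k]*h[n-k]. Output length = len(x) + len(h) - 1 = 3 + 3 - 1 = 5.
y[0] = -2*1 = -2
y[1] = -1*1 + -2*-2 = 3
y[2] = -2*1 + -1*-2 + -2*-2 = 4
y[3] = -2*-2 + -1*-2 = 6
y[4] = -2*-2 = 4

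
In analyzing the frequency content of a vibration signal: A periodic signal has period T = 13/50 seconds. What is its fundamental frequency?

The fundamental frequency is the reciprocal of the period.
f = 1/T = 1/(13/50) = 50/13 Hz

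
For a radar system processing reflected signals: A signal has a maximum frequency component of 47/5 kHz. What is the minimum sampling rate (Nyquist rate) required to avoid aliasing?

By the Nyquist-Shannon sampling theorem,
the minimum sampling rate (Nyquist rate) must be at least 2 * f_max.
Nyquist rate = 2 * 47/5 kHz = 94/5 kHz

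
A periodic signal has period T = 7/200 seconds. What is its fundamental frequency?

The fundamental frequency is the reciprocal of the period.
f = 1/T = 1/(7/200) = 200/7 Hz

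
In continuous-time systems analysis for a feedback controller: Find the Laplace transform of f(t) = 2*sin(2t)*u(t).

Standard pair: sin(wt)*u(t) <-> w/(s^2+w^2)
With w = 2: L{2*sin(2t)*u(t)} = 4/(s^2+4)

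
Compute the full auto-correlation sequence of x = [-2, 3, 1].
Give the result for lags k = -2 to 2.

r_xx[k] = sum_m x[m]*x[m+k], indexed from 0, for k = -2 to 2:
  r_xx[-2] = x[2]*x[0] = -2
  r_xx[-1] = x[1]*x[0] + x[2]*x[1] = -3
  r_xx[0] = x[0]*x[0] + x[1]*x[1] + x[2]*x[2] = 14
  r_xx[1] = x[0]*x[1] + x[1]*x[2] = -3
  r_xx[2] = x[0]*x[2] = -2
r_xx = [-2, -3, 14, -3, -2]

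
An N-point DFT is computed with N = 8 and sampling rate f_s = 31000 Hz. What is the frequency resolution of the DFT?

DFT frequency resolution = f_s / N
= 31000 / 8 = 3875 Hz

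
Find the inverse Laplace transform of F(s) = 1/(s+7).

Standard pair: k/(s+a) <-> k*e^(-at)*u(t)
With k=1, a=7: f(t) = e^(-7t)*u(t)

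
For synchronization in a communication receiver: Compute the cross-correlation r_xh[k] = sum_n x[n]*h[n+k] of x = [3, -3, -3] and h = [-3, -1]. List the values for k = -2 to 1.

Both sequences indexed from 0 and zero outside their support.
Lags with overlap: k = -2 to 1.
  r_xh[-2] = x[2]*h[0] = 9
  r_xh[-1] = x[1]*h[0] + x[2]*h[1] = 12
  r_xh[0] = x[0]*h[0] + x[1]*h[1] = -6
  r_xh[1] = x[0]*h[1] = -3
r_xh = [9, 12, -6, -3] (for k = -2, ..., 1)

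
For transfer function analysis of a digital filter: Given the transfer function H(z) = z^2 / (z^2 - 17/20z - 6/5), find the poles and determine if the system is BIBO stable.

Poles are roots of the denominator: z^2 - 17/20z - 6/5 = 0.
Quadratic formula: z = [-(-17/20) +/- sqrt((-17/20)^2 - 4*(-6/5))] / 2
Discriminant = 289/400 + 24/5 = 2209/400; sqrt = 47/20.
z = (17/20 +/- 47/20) / 2 => z = 8/5 or z = -3/4.
|p1| = 8/5, |p2| = 3/4.
For BIBO stability, all poles must lie inside the unit circle (|p| < 1).
System is UNSTABLE since at least one |p| >= 1.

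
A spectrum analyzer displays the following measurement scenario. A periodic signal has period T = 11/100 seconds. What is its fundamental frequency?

The fundamental frequency is the reciprocal of the period.
f = 1/T = 1/(11/100) = 100/11 Hz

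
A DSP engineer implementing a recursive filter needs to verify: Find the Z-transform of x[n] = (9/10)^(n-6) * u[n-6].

Time-shifting property: if X(z) = Z{x[n]}, then Z{x[n-d]} = z^(-d) * X(z)
X(z) = z/(z - 9/10) for x[n] = (9/10)^n * u[n]
Z{x[n-6]} = z^(-6) * z/(z - 9/10) = z^(-5)/(z - 9/10)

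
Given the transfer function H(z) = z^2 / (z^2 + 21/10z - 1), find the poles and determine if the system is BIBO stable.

Poles are roots of the denominator: z^2 + 21/10z - 1 = 0.
Quadratic formula: z = [-(21/10) +/- sqrt((21/10)^2 - 4*(-1))] / 2
Discriminant = 441/100 + 4 = 841/100; sqrt = 29/10.
z = (-21/10 +/- 29/10) / 2 => z = 2/5 or z = -5/2.
|p1| = 5/2, |p2| = 2/5.
For BIBO stability, all poles must lie inside the unit circle (|p| < 1).
System is UNSTABLE since at least one |p| >= 1.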